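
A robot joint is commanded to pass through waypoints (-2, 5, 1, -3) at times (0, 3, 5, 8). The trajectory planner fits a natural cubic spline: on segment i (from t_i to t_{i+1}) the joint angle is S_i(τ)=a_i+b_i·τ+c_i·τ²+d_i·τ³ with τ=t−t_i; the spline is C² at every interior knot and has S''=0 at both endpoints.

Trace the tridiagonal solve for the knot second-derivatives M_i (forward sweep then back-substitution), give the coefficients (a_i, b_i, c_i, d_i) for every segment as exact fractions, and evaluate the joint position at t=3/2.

Δ: Δ0=7/3, Δ1=-2, Δ2=-4/3
row 1: diag=10, rhs=-26; c'=1/5, d'=-13/5
row 2: denom=10−2·1/5=48/5; d'=(4−2·-13/5)/(48/5)=23/24
back: M2=23/24
back: M1=-13/5−1/5·23/24=-67/24
M: M0=0, M1=-67/24, M2=23/24, M3=0
seg 0: a=-2, c=M0/2=0, d=(M1−M0)/(6·3)=-67/432, b=Δ0−h0·(2M0+M1)/6=179/48
seg 1: a=5, c=M1/2=-67/48, d=(M2−M1)/(6·2)=5/16, b=Δ1−h1·(2M1+M2)/6=-11/24
seg 2: a=1, c=M2/2=23/48, d=(M3−M2)/(6·3)=-23/432, b=Δ2−h2·(2M2+M3)/6=-55/24
t_q=3/2 → seg 0, τ=3/2; S=-2+179/48·τ+0·τ²+-67/432·τ³=393/128

  seg 0: a=-2 b=179/48 c=0 d=-67/432
  seg 1: a=5 b=-11/24 c=-67/48 d=5/16
  seg 2: a=1 b=-55/24 c=23/48 d=-23/432
S(3/2) = 393/128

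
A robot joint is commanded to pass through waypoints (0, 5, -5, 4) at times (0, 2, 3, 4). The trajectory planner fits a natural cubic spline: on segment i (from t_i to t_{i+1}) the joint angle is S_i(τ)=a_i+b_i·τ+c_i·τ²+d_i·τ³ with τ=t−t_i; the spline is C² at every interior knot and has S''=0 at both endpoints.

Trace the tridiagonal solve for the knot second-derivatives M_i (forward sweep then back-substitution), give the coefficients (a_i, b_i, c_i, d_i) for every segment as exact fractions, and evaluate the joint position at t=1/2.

  seg 0: a=0 b=17/2 c=0 d=-3/2
  seg 1: a=5 b=-19/2 c=-9 d=17/2
  seg 2: a=-5 b=-2 c=33/2 d=-11/2
S(1/2) = 65/16

Δ: Δ0=5/2, Δ1=-10, Δ2=9
row 1: diag=6, rhs=-75; c'=1/6, d'=-25/2
row 2: denom=4−1·1/6=23/6; d'=(114−1·-25/2)/(23/6)=33
back: M2=33
back: M1=-25/2−1/6·33=-18
M: M0=0, M1=-18, M2=33, M3=0
seg 0: a=0, c=M0/2=0, d=(M1−M0)/(6·2)=-3/2, b=Δ0−h0·(2M0+M1)/6=17/2
seg 1: a=5, c=M1/2=-9, d=(M2−M1)/(6·1)=17/2, b=Δ1−h1·(2M1+M2)/6=-19/2
seg 2: a=-5, c=M2/2=33/2, d=(M3−M2)/(6·1)=-11/2, b=Δ2−h2·(2M2+M3)/6=-2
t_q=1/2 → seg 0, τ=1/2; S=0+17/2·τ+0·τ²+-3/2·τ³=65/16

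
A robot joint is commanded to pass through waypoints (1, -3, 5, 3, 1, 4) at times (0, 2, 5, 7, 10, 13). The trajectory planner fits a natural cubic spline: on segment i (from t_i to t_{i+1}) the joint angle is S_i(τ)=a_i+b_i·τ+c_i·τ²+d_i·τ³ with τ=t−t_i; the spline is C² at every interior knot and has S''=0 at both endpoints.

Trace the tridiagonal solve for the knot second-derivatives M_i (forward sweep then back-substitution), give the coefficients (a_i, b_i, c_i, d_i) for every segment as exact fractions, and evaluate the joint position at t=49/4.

  seg 0: a=1 b=-10528/3207 c=0 d=2057/6414
  seg 1: a=-3 b=1814/3207 c=2057/1069 d=-3925/9621
  seg 2: a=5 b=3515/3207 c=-1868/1069 d=2243/6414
  seg 3: a=3 b=-5443/3207 c=375/1069 d=-70/28863
  seg 4: a=1 b=1097/3207 c=1055/3207 d=-1055/28863
S(49/4) = 206527/68416

Δ: Δ0=-2, Δ1=8/3, Δ2=-1, Δ3=-2/3, Δ4=1
row 1: diag=10, rhs=28; c'=3/10, d'=14/5
row 2: denom=10−3·3/10=91/10; d'=(-22−3·14/5)/(91/10)=-304/91
row 3: denom=10−2·20/91=870/91; d'=(2−2·-304/91)/(870/91)=79/87
row 4: denom=12−3·91/290=3207/290; d'=(10−3·79/87)/(3207/290)=2110/3207
back: M4=2110/3207
back: M3=79/87−91/290·2110/3207=750/1069
back: M2=-304/91−20/91·750/1069=-3736/1069
back: M1=14/5−3/10·-3736/1069=4114/1069
M: M0=0, M1=4114/1069, M2=-3736/1069, M3=750/1069, M4=2110/3207, M5=0
seg 0: a=1, c=M0/2=0, d=(M1−M0)/(6·2)=2057/6414, b=Δ0−h0·(2M0+M1)/6=-10528/3207
seg 1: a=-3, c=M1/2=2057/1069, d=(M2−M1)/(6·3)=-3925/9621, b=Δ1−h1·(2M1+M2)/6=1814/3207
seg 2: a=5, c=M2/2=-1868/1069, d=(M3−M2)/(6·2)=2243/6414, b=Δ2−h2·(2M2+M3)/6=3515/3207
seg 3: a=3, c=M3/2=375/1069, d=(M4−M3)/(6·3)=-70/28863, b=Δ3−h3·(2M3+M4)/6=-5443/3207
seg 4: a=1, c=M4/2=1055/3207, d=(M5−M4)/(6·3)=-1055/28863, b=Δ4−h4·(2M4+M5)/6=1097/3207
t_q=49/4 → seg 4, τ=9/4; S=1+1097/3207·τ+1055/3207·τ²+-1055/28863·τ³=206527/68416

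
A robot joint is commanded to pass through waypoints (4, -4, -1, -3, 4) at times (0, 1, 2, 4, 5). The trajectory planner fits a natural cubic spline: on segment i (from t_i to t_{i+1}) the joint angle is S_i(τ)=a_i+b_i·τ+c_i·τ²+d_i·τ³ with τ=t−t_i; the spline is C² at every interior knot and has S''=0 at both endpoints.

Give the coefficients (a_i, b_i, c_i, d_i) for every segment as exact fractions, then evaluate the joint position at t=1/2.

Δ: Δ0=-8, Δ1=3, Δ2=-1, Δ3=7
row 1: diag=4, rhs=66; c'=1/4, d'=33/2
row 2: denom=6−1·1/4=23/4; d'=(-24−1·33/2)/(23/4)=-162/23
row 3: denom=6−2·8/23=122/23; d'=(48−2·-162/23)/(122/23)=714/61
back: M3=714/61
back: M2=-162/23−8/23·714/61=-678/61
back: M1=33/2−1/4·-678/61=1176/61
M: M0=0, M1=1176/61, M2=-678/61, M3=714/61, M4=0
seg 0: a=4, c=M0/2=0, d=(M1−M0)/(6·1)=196/61, b=Δ0−h0·(2M0+M1)/6=-684/61
seg 1: a=-4, c=M1/2=588/61, d=(M2−M1)/(6·1)=-309/61, b=Δ1−h1·(2M1+M2)/6=-96/61
seg 2: a=-1, c=M2/2=-339/61, d=(M3−M2)/(6·2)=116/61, b=Δ2−h2·(2M2+M3)/6=153/61
seg 3: a=-3, c=M3/2=357/61, d=(M4−M3)/(6·1)=-119/61, b=Δ3−h3·(2M3+M4)/6=189/61
t_q=1/2 → seg 0, τ=1/2; S=4+-684/61·τ+0·τ²+196/61·τ³=-147/122

  seg 0: a=4 b=-684/61 c=0 d=196/61
  seg 1: a=-4 b=-96/61 c=588/61 d=-309/61
  seg 2: a=-1 b=153/61 c=-339/61 d=116/61
  seg 3: a=-3 b=189/61 c=357/61 d=-119/61
S(1/2) = -147/122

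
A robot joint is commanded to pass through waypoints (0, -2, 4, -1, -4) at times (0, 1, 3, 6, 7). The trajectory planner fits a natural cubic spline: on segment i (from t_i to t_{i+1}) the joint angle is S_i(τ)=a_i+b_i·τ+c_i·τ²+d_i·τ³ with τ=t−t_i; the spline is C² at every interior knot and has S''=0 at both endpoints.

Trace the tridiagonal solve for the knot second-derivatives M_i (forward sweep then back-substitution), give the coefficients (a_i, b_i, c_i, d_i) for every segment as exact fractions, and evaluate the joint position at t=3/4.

  seg 0: a=0 b=-3629/1182 c=0 d=1265/1182
  seg 1: a=-2 b=83/591 c=1265/394 d=-2105/2364
  seg 2: a=4 b=1358/591 c=-420/197 d=479/1773
  seg 3: a=-1 b=-1891/591 c=59/197 d=-59/591
S(3/4) = -46679/25216

Δ: Δ0=-2, Δ1=3, Δ2=-5/3, Δ3=-3
row 1: diag=6, rhs=30; c'=1/3, d'=5
row 2: denom=10−2·1/3=28/3; d'=(-28−2·5)/(28/3)=-57/14
row 3: denom=8−3·9/28=197/28; d'=(-8−3·-57/14)/(197/28)=118/197
back: M3=118/197
back: M2=-57/14−9/28·118/197=-840/197
back: M1=5−1/3·-840/197=1265/197
M: M0=0, M1=1265/197, M2=-840/197, M3=118/197, M4=0
seg 0: a=0, c=M0/2=0, d=(M1−M0)/(6·1)=1265/1182, b=Δ0−h0·(2M0+M1)/6=-3629/1182
seg 1: a=-2, c=M1/2=1265/394, d=(M2−M1)/(6·2)=-2105/2364, b=Δ1−h1·(2M1+M2)/6=83/591
seg 2: a=4, c=M2/2=-420/197, d=(M3−M2)/(6·3)=479/1773, b=Δ2−h2·(2M2+M3)/6=1358/591
seg 3: a=-1, c=M3/2=59/197, d=(M4−M3)/(6·1)=-59/591, b=Δ3−h3·(2M3+M4)/6=-1891/591
t_q=3/4 → seg 0, τ=3/4; S=0+-3629/1182·τ+0·τ²+1265/1182·τ³=-46679/25216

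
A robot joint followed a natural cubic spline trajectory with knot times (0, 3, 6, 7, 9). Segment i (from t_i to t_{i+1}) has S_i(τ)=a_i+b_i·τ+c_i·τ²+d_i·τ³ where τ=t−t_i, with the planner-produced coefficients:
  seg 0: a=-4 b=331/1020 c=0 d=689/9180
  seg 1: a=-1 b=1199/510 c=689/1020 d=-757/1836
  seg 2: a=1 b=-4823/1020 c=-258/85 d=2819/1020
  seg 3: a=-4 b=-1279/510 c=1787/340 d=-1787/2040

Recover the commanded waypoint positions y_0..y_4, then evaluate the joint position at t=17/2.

y_0 = S_0(0) = a_0 = -4
y_1 = S_1(0) = a_1 = -1
y_2 = S_2(0) = a_2 = 1
y_3 = S_3(0) = a_3 = -4
y_4 = S_3(2) = 5
t_q=17/2 is in segment 3 (τ=3/2); S_3(τ)=1205/1088

y_0=-4 y_1=-1 y_2=1 y_3=-4 y_4=5
S(17/2) = 1205/1088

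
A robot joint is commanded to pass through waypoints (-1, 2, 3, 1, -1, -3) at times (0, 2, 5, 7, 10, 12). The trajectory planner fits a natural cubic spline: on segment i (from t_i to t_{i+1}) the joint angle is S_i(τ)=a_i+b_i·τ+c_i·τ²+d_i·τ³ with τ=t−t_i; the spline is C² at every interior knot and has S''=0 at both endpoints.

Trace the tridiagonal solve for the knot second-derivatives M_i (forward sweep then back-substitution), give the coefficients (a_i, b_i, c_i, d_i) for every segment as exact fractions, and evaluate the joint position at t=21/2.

Δ: Δ0=3/2, Δ1=1/3, Δ2=-1, Δ3=-2/3, Δ4=-1
row 1: diag=10, rhs=-7; c'=3/10, d'=-7/10
row 2: denom=10−3·3/10=91/10; d'=(-8−3·-7/10)/(91/10)=-59/91
row 3: denom=10−2·20/91=870/91; d'=(2−2·-59/91)/(870/91)=10/29
row 4: denom=10−3·91/290=2627/290; d'=(-2−3·10/29)/(2627/290)=-880/2627
back: M4=-880/2627
back: M3=10/29−91/290·-880/2627=1182/2627
back: M2=-59/91−20/91·1182/2627=-1963/2627
back: M1=-7/10−3/10·-1963/2627=-1250/2627
M: M0=0, M1=-1250/2627, M2=-1963/2627, M3=1182/2627, M4=-880/2627, M5=0
seg 0: a=-1, c=M0/2=0, d=(M1−M0)/(6·2)=-625/15762, b=Δ0−h0·(2M0+M1)/6=26143/15762
seg 1: a=2, c=M1/2=-625/2627, d=(M2−M1)/(6·3)=-713/47286, b=Δ1−h1·(2M1+M2)/6=18643/15762
seg 2: a=3, c=M2/2=-1963/5254, d=(M3−M2)/(6·2)=85/852, b=Δ2−h2·(2M2+M3)/6=-5137/7881
seg 3: a=1, c=M3/2=591/2627, d=(M4−M3)/(6·3)=-1031/23643, b=Δ3−h3·(2M3+M4)/6=-7480/7881
seg 4: a=-1, c=M4/2=-440/2627, d=(M5−M4)/(6·2)=220/7881, b=Δ4−h4·(2M4+M5)/6=-6121/7881
t_q=21/2 → seg 4, τ=1/2; S=-1+-6121/7881·τ+-440/2627·τ²+220/7881·τ³=-3748/2627

  seg 0: a=-1 b=26143/15762 c=0 d=-625/15762
  seg 1: a=2 b=18643/15762 c=-625/2627 d=-713/47286
  seg 2: a=3 b=-5137/7881 c=-1963/5254 d=85/852
  seg 3: a=1 b=-7480/7881 c=591/2627 d=-1031/23643
  seg 4: a=-1 b=-6121/7881 c=-440/2627 d=220/7881
S(21/2) = -3748/2627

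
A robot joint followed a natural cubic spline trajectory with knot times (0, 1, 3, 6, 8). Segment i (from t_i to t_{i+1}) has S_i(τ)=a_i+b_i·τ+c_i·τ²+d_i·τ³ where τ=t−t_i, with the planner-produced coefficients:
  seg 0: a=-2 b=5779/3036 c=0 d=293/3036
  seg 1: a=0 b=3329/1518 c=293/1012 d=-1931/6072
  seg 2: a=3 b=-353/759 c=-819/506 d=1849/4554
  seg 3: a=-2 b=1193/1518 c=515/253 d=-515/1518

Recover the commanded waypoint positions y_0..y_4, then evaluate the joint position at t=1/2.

y_0 = S_0(0) = a_0 = -2
y_1 = S_1(0) = a_1 = 0
y_2 = S_2(0) = a_2 = 3
y_3 = S_3(0) = a_3 = -2
y_4 = S_3(2) = 5
t_q=1/2 is in segment 0 (τ=1/2); S_0(τ)=-8389/8096

y_0=-2 y_1=0 y_2=3 y_3=-2 y_4=5
S(1/2) = -8389/8096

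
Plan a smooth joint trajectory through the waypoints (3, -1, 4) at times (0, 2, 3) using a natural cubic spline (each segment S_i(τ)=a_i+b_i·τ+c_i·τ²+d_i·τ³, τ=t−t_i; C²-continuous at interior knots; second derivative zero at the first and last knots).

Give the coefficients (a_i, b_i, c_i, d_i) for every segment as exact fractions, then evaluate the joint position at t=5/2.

  seg 0: a=3 b=-13/3 c=0 d=7/12
  seg 1: a=-1 b=8/3 c=7/2 d=-7/6
S(5/2) = 17/16

Δ: Δ0=-2, Δ1=5
row 1: diag=6, rhs=42; c'=1/6, d'=7
back: M1=7
M: M0=0, M1=7, M2=0
seg 0: a=3, c=M0/2=0, d=(M1−M0)/(6·2)=7/12, b=Δ0−h0·(2M0+M1)/6=-13/3
seg 1: a=-1, c=M1/2=7/2, d=(M2−M1)/(6·1)=-7/6, b=Δ1−h1·(2M1+M2)/6=8/3
t_q=5/2 → seg 1, τ=1/2; S=-1+8/3·τ+7/2·τ²+-7/6·τ³=17/16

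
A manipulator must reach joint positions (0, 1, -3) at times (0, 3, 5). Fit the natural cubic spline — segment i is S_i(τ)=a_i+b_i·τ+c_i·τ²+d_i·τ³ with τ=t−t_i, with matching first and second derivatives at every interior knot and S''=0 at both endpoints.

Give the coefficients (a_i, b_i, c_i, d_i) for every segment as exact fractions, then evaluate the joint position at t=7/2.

  seg 0: a=0 b=31/30 c=0 d=-7/90
  seg 1: a=1 b=-16/15 c=-7/10 d=7/60
S(7/2) = 49/160

Δ: Δ0=1/3, Δ1=-2
row 1: diag=10, rhs=-14; c'=1/5, d'=-7/5
back: M1=-7/5
M: M0=0, M1=-7/5, M2=0
seg 0: a=0, c=M0/2=0, d=(M1−M0)/(6·3)=-7/90, b=Δ0−h0·(2M0+M1)/6=31/30
seg 1: a=1, c=M1/2=-7/10, d=(M2−M1)/(6·2)=7/60, b=Δ1−h1·(2M1+M2)/6=-16/15
t_q=7/2 → seg 1, τ=1/2; S=1+-16/15·τ+-7/10·τ²+7/60·τ³=49/160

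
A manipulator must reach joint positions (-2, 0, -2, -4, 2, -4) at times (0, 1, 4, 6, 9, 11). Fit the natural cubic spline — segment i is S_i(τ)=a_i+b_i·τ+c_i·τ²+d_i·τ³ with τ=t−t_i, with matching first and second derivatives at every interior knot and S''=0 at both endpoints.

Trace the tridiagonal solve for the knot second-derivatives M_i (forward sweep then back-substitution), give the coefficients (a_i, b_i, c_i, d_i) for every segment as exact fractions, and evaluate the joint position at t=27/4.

Δ: Δ0=2, Δ1=-2/3, Δ2=-1, Δ3=2, Δ4=-3
row 1: diag=8, rhs=-16; c'=3/8, d'=-2
row 2: denom=10−3·3/8=71/8; d'=(-2−3·-2)/(71/8)=32/71
row 3: denom=10−2·16/71=678/71; d'=(18−2·32/71)/(678/71)=607/339
row 4: denom=10−3·71/226=2047/226; d'=(-30−3·607/339)/(2047/226)=-7994/2047
back: M4=-7994/2047
back: M3=607/339−71/226·-7994/2047=18530/6141
back: M2=32/71−16/71·18530/6141=-1408/6141
back: M1=-2−3/8·-1408/6141=-3918/2047
M: M0=0, M1=-3918/2047, M2=-1408/6141, M3=18530/6141, M4=-7994/2047, M5=0
seg 0: a=-2, c=M0/2=0, d=(M1−M0)/(6·1)=-653/2047, b=Δ0−h0·(2M0+M1)/6=4747/2047
seg 1: a=0, c=M1/2=-1959/2047, d=(M2−M1)/(6·3)=5173/55269, b=Δ1−h1·(2M1+M2)/6=2788/2047
seg 2: a=-2, c=M2/2=-704/6141, d=(M3−M2)/(6·2)=3323/12282, b=Δ2−h2·(2M2+M3)/6=-3793/2047
seg 3: a=-4, c=M3/2=9265/6141, d=(M4−M3)/(6·3)=-21256/55269, b=Δ3−h3·(2M3+M4)/6=5743/6141
seg 4: a=2, c=M4/2=-3997/2047, d=(M5−M4)/(6·2)=3997/12282, b=Δ4−h4·(2M4+M5)/6=-2435/6141
t_q=27/4 → seg 3, τ=3/4; S=-4+5743/6141·τ+9265/6141·τ²+-21256/55269·τ³=-85555/32752

  seg 0: a=-2 b=4747/2047 c=0 d=-653/2047
  seg 1: a=0 b=2788/2047 c=-1959/2047 d=5173/55269
  seg 2: a=-2 b=-3793/2047 c=-704/6141 d=3323/12282
  seg 3: a=-4 b=5743/6141 c=9265/6141 d=-21256/55269
  seg 4: a=2 b=-2435/6141 c=-3997/2047 d=3997/12282
S(27/4) = -85555/32752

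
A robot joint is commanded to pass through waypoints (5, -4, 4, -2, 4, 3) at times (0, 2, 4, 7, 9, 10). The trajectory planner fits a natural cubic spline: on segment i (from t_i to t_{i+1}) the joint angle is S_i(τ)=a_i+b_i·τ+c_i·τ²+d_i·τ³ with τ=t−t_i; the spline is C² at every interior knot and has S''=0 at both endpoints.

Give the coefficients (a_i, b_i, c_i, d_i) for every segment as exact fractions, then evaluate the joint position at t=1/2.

Δ: Δ0=-9/2, Δ1=4, Δ2=-2, Δ3=3, Δ4=-1
row 1: diag=8, rhs=51; c'=1/4, d'=51/8
row 2: denom=10−2·1/4=19/2; d'=(-36−2·51/8)/(19/2)=-195/38
row 3: denom=10−3·6/19=172/19; d'=(30−3·-195/38)/(172/19)=1725/344
row 4: denom=6−2·19/86=239/43; d'=(-24−2·1725/344)/(239/43)=-5853/956
back: M4=-5853/956
back: M3=1725/344−19/86·-5853/956=6087/956
back: M2=-195/38−6/19·6087/956=-1707/239
back: M1=51/8−1/4·-1707/239=15603/1912
M: M0=0, M1=15603/1912, M2=-1707/239, M3=6087/956, M4=-5853/956, M5=0
seg 0: a=5, c=M0/2=0, d=(M1−M0)/(6·2)=5201/7648, b=Δ0−h0·(2M0+M1)/6=-13805/1912
seg 1: a=-4, c=M1/2=15603/3824, d=(M2−M1)/(6·2)=-9753/7648, b=Δ1−h1·(2M1+M2)/6=899/956
seg 2: a=4, c=M2/2=-1707/478, d=(M3−M2)/(6·3)=1435/1912, b=Δ2−h2·(2M2+M3)/6=3745/1912
seg 3: a=-2, c=M3/2=6087/1912, d=(M4−M3)/(6·2)=-995/956, b=Δ3−h3·(2M3+M4)/6=761/956
seg 4: a=4, c=M4/2=-5853/1912, d=(M5−M4)/(6·1)=1951/1912, b=Δ4−h4·(2M4+M5)/6=995/956
t_q=1/2 → seg 0, τ=1/2; S=5+-13805/1912·τ+0·τ²+5201/7648·τ³=90241/61184

  seg 0: a=5 b=-13805/1912 c=0 d=5201/7648
  seg 1: a=-4 b=899/956 c=15603/3824 d=-9753/7648
  seg 2: a=4 b=3745/1912 c=-1707/478 d=1435/1912
  seg 3: a=-2 b=761/956 c=6087/1912 d=-995/956
  seg 4: a=4 b=995/956 c=-5853/1912 d=1951/1912
S(1/2) = 90241/61184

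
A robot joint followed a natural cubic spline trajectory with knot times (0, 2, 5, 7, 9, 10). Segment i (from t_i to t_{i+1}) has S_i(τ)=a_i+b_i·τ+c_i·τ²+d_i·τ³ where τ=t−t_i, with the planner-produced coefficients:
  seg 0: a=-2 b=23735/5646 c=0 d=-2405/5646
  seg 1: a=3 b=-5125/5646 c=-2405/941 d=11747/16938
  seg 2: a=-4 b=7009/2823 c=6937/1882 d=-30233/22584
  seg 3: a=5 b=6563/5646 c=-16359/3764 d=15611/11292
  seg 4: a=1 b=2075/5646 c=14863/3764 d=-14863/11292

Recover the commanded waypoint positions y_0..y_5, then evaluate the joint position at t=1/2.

y_0 = S_0(0) = a_0 = -2
y_1 = S_1(0) = a_1 = 3
y_2 = S_2(0) = a_2 = -4
y_3 = S_3(0) = a_3 = 5
y_4 = S_4(0) = a_4 = 1
y_5 = S_4(1) = 4
t_q=1/2 is in segment 0 (τ=1/2); S_0(τ)=733/15056

y_0=-2 y_1=3 y_2=-4 y_3=5 y_4=1 y_5=4
S(1/2) = 733/15056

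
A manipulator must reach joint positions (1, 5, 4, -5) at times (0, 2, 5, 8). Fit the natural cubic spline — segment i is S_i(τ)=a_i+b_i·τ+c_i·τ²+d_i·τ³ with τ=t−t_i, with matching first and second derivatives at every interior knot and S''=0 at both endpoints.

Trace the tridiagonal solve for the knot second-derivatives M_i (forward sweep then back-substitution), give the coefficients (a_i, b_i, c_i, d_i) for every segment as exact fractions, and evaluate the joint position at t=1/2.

  seg 0: a=1 b=262/111 c=0 d=-10/111
  seg 1: a=5 b=142/111 c=-20/37 d=1/999
  seg 2: a=4 b=-215/111 c=-59/111 d=59/999
S(1/2) = 321/148

Δ: Δ0=2, Δ1=-1/3, Δ2=-3
row 1: diag=10, rhs=-14; c'=3/10, d'=-7/5
row 2: denom=12−3·3/10=111/10; d'=(-16−3·-7/5)/(111/10)=-118/111
back: M2=-118/111
back: M1=-7/5−3/10·-118/111=-40/37
M: M0=0, M1=-40/37, M2=-118/111, M3=0
seg 0: a=1, c=M0/2=0, d=(M1−M0)/(6·2)=-10/111, b=Δ0−h0·(2M0+M1)/6=262/111
seg 1: a=5, c=M1/2=-20/37, d=(M2−M1)/(6·3)=1/999, b=Δ1−h1·(2M1+M2)/6=142/111
seg 2: a=4, c=M2/2=-59/111, d=(M3−M2)/(6·3)=59/999, b=Δ2−h2·(2M2+M3)/6=-215/111
t_q=1/2 → seg 0, τ=1/2; S=1+262/111·τ+0·τ²+-10/111·τ³=321/148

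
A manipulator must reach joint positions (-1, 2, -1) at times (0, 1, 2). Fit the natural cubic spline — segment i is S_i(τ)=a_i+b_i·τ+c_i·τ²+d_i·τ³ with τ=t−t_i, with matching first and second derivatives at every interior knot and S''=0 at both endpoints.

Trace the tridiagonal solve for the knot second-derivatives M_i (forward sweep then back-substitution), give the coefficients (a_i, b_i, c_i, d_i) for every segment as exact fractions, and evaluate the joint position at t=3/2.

  seg 0: a=-1 b=9/2 c=0 d=-3/2
  seg 1: a=2 b=0 c=-9/2 d=3/2
S(3/2) = 17/16

Δ: Δ0=3, Δ1=-3
row 1: diag=4, rhs=-36; c'=1/4, d'=-9
back: M1=-9
M: M0=0, M1=-9, M2=0
seg 0: a=-1, c=M0/2=0, d=(M1−M0)/(6·1)=-3/2, b=Δ0−h0·(2M0+M1)/6=9/2
seg 1: a=2, c=M1/2=-9/2, d=(M2−M1)/(6·1)=3/2, b=Δ1−h1·(2M1+M2)/6=0
t_q=3/2 → seg 1, τ=1/2; S=2+0·τ+-9/2·τ²+3/2·τ³=17/16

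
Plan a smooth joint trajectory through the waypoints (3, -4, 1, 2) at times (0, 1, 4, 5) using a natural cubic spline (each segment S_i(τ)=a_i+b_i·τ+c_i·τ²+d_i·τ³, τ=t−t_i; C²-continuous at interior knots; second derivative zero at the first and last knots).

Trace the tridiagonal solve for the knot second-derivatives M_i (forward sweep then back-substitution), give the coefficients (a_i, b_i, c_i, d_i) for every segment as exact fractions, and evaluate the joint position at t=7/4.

Δ: Δ0=-7, Δ1=5/3, Δ2=1
row 1: diag=8, rhs=52; c'=3/8, d'=13/2
row 2: denom=8−3·3/8=55/8; d'=(-4−3·13/2)/(55/8)=-188/55
back: M2=-188/55
back: M1=13/2−3/8·-188/55=428/55
M: M0=0, M1=428/55, M2=-188/55, M3=0
seg 0: a=3, c=M0/2=0, d=(M1−M0)/(6·1)=214/165, b=Δ0−h0·(2M0+M1)/6=-1369/165
seg 1: a=-4, c=M1/2=214/55, d=(M2−M1)/(6·3)=-28/45, b=Δ1−h1·(2M1+M2)/6=-727/165
seg 2: a=1, c=M2/2=-94/55, d=(M3−M2)/(6·1)=94/165, b=Δ2−h2·(2M2+M3)/6=353/165
t_q=7/4 → seg 1, τ=3/4; S=-4+-727/165·τ+214/55·τ²+-28/45·τ³=-4733/880

  seg 0: a=3 b=-1369/165 c=0 d=214/165
  seg 1: a=-4 b=-727/165 c=214/55 d=-28/45
  seg 2: a=1 b=353/165 c=-94/55 d=94/165
S(7/4) = -4733/880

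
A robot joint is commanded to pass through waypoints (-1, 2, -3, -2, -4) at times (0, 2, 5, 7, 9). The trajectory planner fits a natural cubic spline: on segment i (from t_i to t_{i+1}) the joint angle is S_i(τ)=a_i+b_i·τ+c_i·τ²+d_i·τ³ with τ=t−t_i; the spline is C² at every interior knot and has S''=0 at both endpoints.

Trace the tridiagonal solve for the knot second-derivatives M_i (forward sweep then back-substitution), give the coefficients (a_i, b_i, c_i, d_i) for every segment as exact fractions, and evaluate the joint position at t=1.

  seg 0: a=-1 b=2453/1032 c=0 d=-905/4128
  seg 1: a=2 b=-131/516 c=-905/688 d=581/2064
  seg 2: a=-3 b=-1127/2064 c=419/344 d=-2869/8256
  seg 3: a=-2 b=161/1032 c=-1193/1376 d=1193/8256
S(1) = 1593/1376

Δ: Δ0=3/2, Δ1=-5/3, Δ2=1/2, Δ3=-1
row 1: diag=10, rhs=-19; c'=3/10, d'=-19/10
row 2: denom=10−3·3/10=91/10; d'=(13−3·-19/10)/(91/10)=187/91
row 3: denom=8−2·20/91=688/91; d'=(-9−2·187/91)/(688/91)=-1193/688
back: M3=-1193/688
back: M2=187/91−20/91·-1193/688=419/172
back: M1=-19/10−3/10·419/172=-905/344
M: M0=0, M1=-905/344, M2=419/172, M3=-1193/688, M4=0
seg 0: a=-1, c=M0/2=0, d=(M1−M0)/(6·2)=-905/4128, b=Δ0−h0·(2M0+M1)/6=2453/1032
seg 1: a=2, c=M1/2=-905/688, d=(M2−M1)/(6·3)=581/2064, b=Δ1−h1·(2M1+M2)/6=-131/516
seg 2: a=-3, c=M2/2=419/344, d=(M3−M2)/(6·2)=-2869/8256, b=Δ2−h2·(2M2+M3)/6=-1127/2064
seg 3: a=-2, c=M3/2=-1193/1376, d=(M4−M3)/(6·2)=1193/8256, b=Δ3−h3·(2M3+M4)/6=161/1032
t_q=1 → seg 0, τ=1; S=-1+2453/1032·τ+0·τ²+-905/4128·τ³=1593/1376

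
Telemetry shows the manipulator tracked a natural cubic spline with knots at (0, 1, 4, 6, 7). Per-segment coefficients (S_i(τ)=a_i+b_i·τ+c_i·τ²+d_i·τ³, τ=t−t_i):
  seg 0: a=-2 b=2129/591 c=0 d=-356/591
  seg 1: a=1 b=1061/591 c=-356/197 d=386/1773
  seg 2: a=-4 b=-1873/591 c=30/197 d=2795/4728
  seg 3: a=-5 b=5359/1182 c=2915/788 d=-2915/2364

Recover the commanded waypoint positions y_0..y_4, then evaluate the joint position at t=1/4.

y_0 = S_0(0) = a_0 = -2
y_1 = S_1(0) = a_1 = 1
y_2 = S_2(0) = a_2 = -4
y_3 = S_3(0) = a_3 = -5
y_4 = S_3(1) = 2
t_q=1/4 is in segment 0 (τ=1/4); S_0(τ)=-3495/3152

y_0=-2 y_1=1 y_2=-4 y_3=-5 y_4=2
S(1/4) = -3495/3152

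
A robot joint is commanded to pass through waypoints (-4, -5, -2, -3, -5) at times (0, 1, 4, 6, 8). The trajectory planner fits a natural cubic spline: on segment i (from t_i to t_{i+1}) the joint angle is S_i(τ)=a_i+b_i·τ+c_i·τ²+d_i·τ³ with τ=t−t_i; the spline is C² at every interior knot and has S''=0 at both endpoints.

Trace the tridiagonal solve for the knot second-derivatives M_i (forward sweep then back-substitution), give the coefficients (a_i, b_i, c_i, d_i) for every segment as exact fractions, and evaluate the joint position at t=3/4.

  seg 0: a=-4 b=-721/536 c=0 d=185/536
  seg 1: a=-5 b=-83/268 c=555/536 d=-107/536
  seg 2: a=-2 b=275/536 c=-51/67 d=273/2144
  seg 3: a=-3 b=-269/268 c=3/1072 d=-1/2144
S(3/4) = -166829/34304

Δ: Δ0=-1, Δ1=1, Δ2=-1/2, Δ3=-1
row 1: diag=8, rhs=12; c'=3/8, d'=3/2
row 2: denom=10−3·3/8=71/8; d'=(-9−3·3/2)/(71/8)=-108/71
row 3: denom=8−2·16/71=536/71; d'=(-3−2·-108/71)/(536/71)=3/536
back: M3=3/536
back: M2=-108/71−16/71·3/536=-102/67
back: M1=3/2−3/8·-102/67=555/268
M: M0=0, M1=555/268, M2=-102/67, M3=3/536, M4=0
seg 0: a=-4, c=M0/2=0, d=(M1−M0)/(6·1)=185/536, b=Δ0−h0·(2M0+M1)/6=-721/536
seg 1: a=-5, c=M1/2=555/536, d=(M2−M1)/(6·3)=-107/536, b=Δ1−h1·(2M1+M2)/6=-83/268
seg 2: a=-2, c=M2/2=-51/67, d=(M3−M2)/(6·2)=273/2144, b=Δ2−h2·(2M2+M3)/6=275/536
seg 3: a=-3, c=M3/2=3/1072, d=(M4−M3)/(6·2)=-1/2144, b=Δ3−h3·(2M3+M4)/6=-269/268
t_q=3/4 → seg 0, τ=3/4; S=-4+-721/536·τ+0·τ²+185/536·τ³=-166829/34304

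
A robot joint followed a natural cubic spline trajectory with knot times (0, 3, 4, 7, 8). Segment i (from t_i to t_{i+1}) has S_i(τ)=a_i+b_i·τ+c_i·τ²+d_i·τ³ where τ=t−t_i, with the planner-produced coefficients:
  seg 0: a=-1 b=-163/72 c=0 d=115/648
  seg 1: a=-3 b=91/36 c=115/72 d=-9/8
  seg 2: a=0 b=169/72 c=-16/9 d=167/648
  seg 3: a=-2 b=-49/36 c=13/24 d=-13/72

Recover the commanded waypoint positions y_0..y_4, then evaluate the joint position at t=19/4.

y_0=-1 y_1=-3 y_2=0 y_3=-2 y_4=-3
S(19/4) = 445/512

y_0 = S_0(0) = a_0 = -1
y_1 = S_1(0) = a_1 = -3
y_2 = S_2(0) = a_2 = 0
y_3 = S_3(0) = a_3 = -2
y_4 = S_3(1) = -3
t_q=19/4 is in segment 2 (τ=3/4); S_2(τ)=445/512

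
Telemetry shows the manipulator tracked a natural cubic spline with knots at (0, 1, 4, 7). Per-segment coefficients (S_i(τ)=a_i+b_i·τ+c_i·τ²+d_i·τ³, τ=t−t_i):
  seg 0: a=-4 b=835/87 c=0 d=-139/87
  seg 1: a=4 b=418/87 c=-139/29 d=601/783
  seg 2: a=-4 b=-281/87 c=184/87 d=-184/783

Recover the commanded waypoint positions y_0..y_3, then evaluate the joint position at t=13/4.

y_0=-4 y_1=4 y_2=-4 y_3=-1
S(13/4) = -1321/1856

y_0 = S_0(0) = a_0 = -4
y_1 = S_1(0) = a_1 = 4
y_2 = S_2(0) = a_2 = -4
y_3 = S_2(3) = -1
t_q=13/4 is in segment 1 (τ=9/4); S_1(τ)=-1321/1856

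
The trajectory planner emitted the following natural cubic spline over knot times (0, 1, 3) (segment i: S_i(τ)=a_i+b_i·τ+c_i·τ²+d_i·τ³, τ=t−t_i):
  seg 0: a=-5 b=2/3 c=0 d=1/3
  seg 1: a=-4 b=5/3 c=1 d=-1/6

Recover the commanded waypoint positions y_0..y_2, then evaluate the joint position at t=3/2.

y_0 = S_0(0) = a_0 = -5
y_1 = S_1(0) = a_1 = -4
y_2 = S_1(2) = 2
t_q=3/2 is in segment 1 (τ=1/2); S_1(τ)=-47/16

y_0=-5 y_1=-4 y_2=2
S(3/2) = -47/16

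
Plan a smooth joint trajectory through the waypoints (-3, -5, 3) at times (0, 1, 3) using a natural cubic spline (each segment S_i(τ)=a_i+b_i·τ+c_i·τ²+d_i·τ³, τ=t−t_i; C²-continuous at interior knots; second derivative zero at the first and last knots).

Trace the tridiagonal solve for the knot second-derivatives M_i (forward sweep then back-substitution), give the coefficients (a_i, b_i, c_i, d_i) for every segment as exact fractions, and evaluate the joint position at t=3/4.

Δ: Δ0=-2, Δ1=4
row 1: diag=6, rhs=36; c'=1/3, d'=6
back: M1=6
M: M0=0, M1=6, M2=0
seg 0: a=-3, c=M0/2=0, d=(M1−M0)/(6·1)=1, b=Δ0−h0·(2M0+M1)/6=-3
seg 1: a=-5, c=M1/2=3, d=(M2−M1)/(6·2)=-1/2, b=Δ1−h1·(2M1+M2)/6=0
t_q=3/4 → seg 0, τ=3/4; S=-3+-3·τ+0·τ²+1·τ³=-309/64

  seg 0: a=-3 b=-3 c=0 d=1
  seg 1: a=-5 b=0 c=3 d=-1/2
S(3/4) = -309/64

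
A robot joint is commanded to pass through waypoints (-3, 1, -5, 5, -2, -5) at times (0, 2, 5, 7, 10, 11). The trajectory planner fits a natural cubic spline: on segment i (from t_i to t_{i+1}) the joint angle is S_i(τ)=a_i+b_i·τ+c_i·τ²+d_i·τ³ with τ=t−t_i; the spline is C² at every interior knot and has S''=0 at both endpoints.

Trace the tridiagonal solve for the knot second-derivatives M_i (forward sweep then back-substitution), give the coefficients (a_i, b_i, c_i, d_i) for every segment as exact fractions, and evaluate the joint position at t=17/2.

  seg 0: a=-3 b=21368/6141 c=0 d=-4543/12282
  seg 1: a=1 b=-5890/6141 c=-4543/2047 d=34495/55269
  seg 2: a=-5 b=15821/6141 c=20866/6141 d=-6712/6141
  seg 3: a=5 b=6247/2047 c=-19406/6141 d=25148/55269
  seg 4: a=-2 b=-7417/2047 c=1914/2047 d=-638/2047
S(17/2) = 16389/4094

Δ: Δ0=2, Δ1=-2, Δ2=5, Δ3=-7/3, Δ4=-3
row 1: diag=10, rhs=-24; c'=3/10, d'=-12/5
row 2: denom=10−3·3/10=91/10; d'=(42−3·-12/5)/(91/10)=492/91
row 3: denom=10−2·20/91=870/91; d'=(-44−2·492/91)/(870/91)=-86/15
row 4: denom=8−3·91/290=2047/290; d'=(-4−3·-86/15)/(2047/290)=3828/2047
back: M4=3828/2047
back: M3=-86/15−91/290·3828/2047=-38812/6141
back: M2=492/91−20/91·-38812/6141=41732/6141
back: M1=-12/5−3/10·41732/6141=-9086/2047
M: M0=0, M1=-9086/2047, M2=41732/6141, M3=-38812/6141, M4=3828/2047, M5=0
seg 0: a=-3, c=M0/2=0, d=(M1−M0)/(6·2)=-4543/12282, b=Δ0−h0·(2M0+M1)/6=21368/6141
seg 1: a=1, c=M1/2=-4543/2047, d=(M2−M1)/(6·3)=34495/55269, b=Δ1−h1·(2M1+M2)/6=-5890/6141
seg 2: a=-5, c=M2/2=20866/6141, d=(M3−M2)/(6·2)=-6712/6141, b=Δ2−h2·(2M2+M3)/6=15821/6141
seg 3: a=5, c=M3/2=-19406/6141, d=(M4−M3)/(6·3)=25148/55269, b=Δ3−h3·(2M3+M4)/6=6247/2047
seg 4: a=-2, c=M4/2=1914/2047, d=(M5−M4)/(6·1)=-638/2047, b=Δ4−h4·(2M4+M5)/6=-7417/2047
t_q=17/2 → seg 3, τ=3/2; S=5+6247/2047·τ+-19406/6141·τ²+25148/55269·τ³=16389/4094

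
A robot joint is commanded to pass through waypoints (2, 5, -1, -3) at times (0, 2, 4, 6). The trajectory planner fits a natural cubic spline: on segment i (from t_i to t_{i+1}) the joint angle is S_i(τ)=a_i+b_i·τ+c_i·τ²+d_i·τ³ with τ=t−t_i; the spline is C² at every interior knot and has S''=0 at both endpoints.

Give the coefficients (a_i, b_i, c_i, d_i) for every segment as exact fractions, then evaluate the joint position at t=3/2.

Δ: Δ0=3/2, Δ1=-3, Δ2=-1
row 1: diag=8, rhs=-27; c'=1/4, d'=-27/8
row 2: denom=8−2·1/4=15/2; d'=(12−2·-27/8)/(15/2)=5/2
back: M2=5/2
back: M1=-27/8−1/4·5/2=-4
M: M0=0, M1=-4, M2=5/2, M3=0
seg 0: a=2, c=M0/2=0, d=(M1−M0)/(6·2)=-1/3, b=Δ0−h0·(2M0+M1)/6=17/6
seg 1: a=5, c=M1/2=-2, d=(M2−M1)/(6·2)=13/24, b=Δ1−h1·(2M1+M2)/6=-7/6
seg 2: a=-1, c=M2/2=5/4, d=(M3−M2)/(6·2)=-5/24, b=Δ2−h2·(2M2+M3)/6=-8/3
t_q=3/2 → seg 0, τ=3/2; S=2+17/6·τ+0·τ²+-1/3·τ³=41/8

  seg 0: a=2 b=17/6 c=0 d=-1/3
  seg 1: a=5 b=-7/6 c=-2 d=13/24
  seg 2: a=-1 b=-8/3 c=5/4 d=-5/24
S(3/2) = 41/8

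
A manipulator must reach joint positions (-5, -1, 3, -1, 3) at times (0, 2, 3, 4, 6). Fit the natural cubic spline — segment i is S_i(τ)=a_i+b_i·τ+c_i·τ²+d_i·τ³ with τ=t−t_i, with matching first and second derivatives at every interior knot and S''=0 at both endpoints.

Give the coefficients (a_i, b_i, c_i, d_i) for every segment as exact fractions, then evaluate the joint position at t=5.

Δ: Δ0=2, Δ1=4, Δ2=-4, Δ3=2
row 1: diag=6, rhs=12; c'=1/6, d'=2
row 2: denom=4−1·1/6=23/6; d'=(-48−1·2)/(23/6)=-300/23
row 3: denom=6−1·6/23=132/23; d'=(36−1·-300/23)/(132/23)=94/11
back: M3=94/11
back: M2=-300/23−6/23·94/11=-168/11
back: M1=2−1/6·-168/11=50/11
M: M0=0, M1=50/11, M2=-168/11, M3=94/11, M4=0
seg 0: a=-5, c=M0/2=0, d=(M1−M0)/(6·2)=25/66, b=Δ0−h0·(2M0+M1)/6=16/33
seg 1: a=-1, c=M1/2=25/11, d=(M2−M1)/(6·1)=-109/33, b=Δ1−h1·(2M1+M2)/6=166/33
seg 2: a=3, c=M2/2=-84/11, d=(M3−M2)/(6·1)=131/33, b=Δ2−h2·(2M2+M3)/6=-1/3
seg 3: a=-1, c=M3/2=47/11, d=(M4−M3)/(6·2)=-47/66, b=Δ3−h3·(2M3+M4)/6=-122/33
t_q=5 → seg 3, τ=1; S=-1+-122/33·τ+47/11·τ²+-47/66·τ³=-25/22

  seg 0: a=-5 b=16/33 c=0 d=25/66
  seg 1: a=-1 b=166/33 c=25/11 d=-109/33
  seg 2: a=3 b=-1/3 c=-84/11 d=131/33
  seg 3: a=-1 b=-122/33 c=47/11 d=-47/66
S(5) = -25/22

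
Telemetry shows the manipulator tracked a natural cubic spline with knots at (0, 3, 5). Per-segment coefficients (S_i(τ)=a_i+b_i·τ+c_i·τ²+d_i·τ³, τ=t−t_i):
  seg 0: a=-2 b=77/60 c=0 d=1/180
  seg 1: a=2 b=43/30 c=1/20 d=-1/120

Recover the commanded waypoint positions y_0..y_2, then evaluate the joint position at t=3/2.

y_0 = S_0(0) = a_0 = -2
y_1 = S_1(0) = a_1 = 2
y_2 = S_1(2) = 5
t_q=3/2 is in segment 0 (τ=3/2); S_0(τ)=-9/160

y_0=-2 y_1=2 y_2=5
S(3/2) = -9/160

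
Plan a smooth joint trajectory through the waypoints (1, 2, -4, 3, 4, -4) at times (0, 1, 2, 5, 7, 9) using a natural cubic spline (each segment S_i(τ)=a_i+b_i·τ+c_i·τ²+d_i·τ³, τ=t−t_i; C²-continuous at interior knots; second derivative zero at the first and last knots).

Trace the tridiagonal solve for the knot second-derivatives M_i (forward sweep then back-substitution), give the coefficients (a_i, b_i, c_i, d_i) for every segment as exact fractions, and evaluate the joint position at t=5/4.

Δ: Δ0=1, Δ1=-6, Δ2=7/3, Δ3=1/2, Δ4=-4
row 1: diag=4, rhs=-42; c'=1/4, d'=-21/2
row 2: denom=8−1·1/4=31/4; d'=(50−1·-21/2)/(31/4)=242/31
row 3: denom=10−3·12/31=274/31; d'=(-11−3·242/31)/(274/31)=-1067/274
row 4: denom=8−2·31/137=1034/137; d'=(-27−2·-1067/274)/(1034/137)=-28/11
back: M4=-28/11
back: M3=-1067/274−31/137·-28/11=-73/22
back: M2=242/31−12/31·-73/22=100/11
back: M1=-21/2−1/4·100/11=-281/22
M: M0=0, M1=-281/22, M2=100/11, M3=-73/22, M4=-28/11, M5=0
seg 0: a=1, c=M0/2=0, d=(M1−M0)/(6·1)=-281/132, b=Δ0−h0·(2M0+M1)/6=413/132
seg 1: a=2, c=M1/2=-281/44, d=(M2−M1)/(6·1)=481/132, b=Δ1−h1·(2M1+M2)/6=-215/66
seg 2: a=-4, c=M2/2=50/11, d=(M3−M2)/(6·3)=-91/132, b=Δ2−h2·(2M2+M3)/6=-673/132
seg 3: a=3, c=M3/2=-73/44, d=(M4−M3)/(6·2)=17/264, b=Δ3−h3·(2M3+M4)/6=235/66
seg 4: a=4, c=M4/2=-14/11, d=(M5−M4)/(6·2)=7/33, b=Δ4−h4·(2M4+M5)/6=-76/33
t_q=5/4 → seg 1, τ=1/4; S=2+-215/66·τ+-281/44·τ²+481/132·τ³=2375/2816

  seg 0: a=1 b=413/132 c=0 d=-281/132
  seg 1: a=2 b=-215/66 c=-281/44 d=481/132
  seg 2: a=-4 b=-673/132 c=50/11 d=-91/132
  seg 3: a=3 b=235/66 c=-73/44 d=17/264
  seg 4: a=4 b=-76/33 c=-14/11 d=7/33
S(5/4) = 2375/2816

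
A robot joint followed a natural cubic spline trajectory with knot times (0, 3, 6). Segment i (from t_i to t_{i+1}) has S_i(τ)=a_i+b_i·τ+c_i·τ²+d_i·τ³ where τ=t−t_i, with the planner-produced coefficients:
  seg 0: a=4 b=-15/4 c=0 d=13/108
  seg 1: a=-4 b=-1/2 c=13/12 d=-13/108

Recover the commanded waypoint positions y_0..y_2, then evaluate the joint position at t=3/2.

y_0 = S_0(0) = a_0 = 4
y_1 = S_1(0) = a_1 = -4
y_2 = S_1(3) = 1
t_q=3/2 is in segment 0 (τ=3/2); S_0(τ)=-39/32

y_0=4 y_1=-4 y_2=1
S(3/2) = -39/32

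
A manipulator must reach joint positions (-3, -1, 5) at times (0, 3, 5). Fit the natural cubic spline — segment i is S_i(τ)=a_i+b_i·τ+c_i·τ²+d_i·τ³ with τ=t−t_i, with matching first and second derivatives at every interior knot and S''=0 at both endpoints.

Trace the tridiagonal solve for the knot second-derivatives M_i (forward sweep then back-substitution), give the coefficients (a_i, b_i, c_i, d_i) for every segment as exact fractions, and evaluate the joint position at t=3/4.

  seg 0: a=-3 b=-1/30 c=0 d=7/90
  seg 1: a=-1 b=31/15 c=7/10 d=-7/60
S(3/4) = -383/128

Δ: Δ0=2/3, Δ1=3
row 1: diag=10, rhs=14; c'=1/5, d'=7/5
back: M1=7/5
M: M0=0, M1=7/5, M2=0
seg 0: a=-3, c=M0/2=0, d=(M1−M0)/(6·3)=7/90, b=Δ0−h0·(2M0+M1)/6=-1/30
seg 1: a=-1, c=M1/2=7/10, d=(M2−M1)/(6·2)=-7/60, b=Δ1−h1·(2M1+M2)/6=31/15
t_q=3/4 → seg 0, τ=3/4; S=-3+-1/30·τ+0·τ²+7/90·τ³=-383/128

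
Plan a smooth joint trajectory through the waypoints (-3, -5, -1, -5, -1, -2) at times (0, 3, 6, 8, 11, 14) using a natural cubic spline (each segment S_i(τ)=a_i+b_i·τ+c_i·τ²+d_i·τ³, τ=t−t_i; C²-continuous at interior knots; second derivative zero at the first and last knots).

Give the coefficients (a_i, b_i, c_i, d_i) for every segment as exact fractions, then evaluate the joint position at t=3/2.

  seg 0: a=-3 b=-2038/1305 c=0 d=1168/11745
  seg 1: a=-5 b=1466/1305 c=1168/1305 d=-646/2349
  seg 2: a=-1 b=-1216/1305 c=-2062/1305 d=91/174
  seg 3: a=-5 b=-1274/1305 c=2033/1305 d=-617/2349
  seg 4: a=-1 b=1669/1305 c=-1052/1305 d=1052/11745
S(3/2) = -726/145

Δ: Δ0=-2/3, Δ1=4/3, Δ2=-2, Δ3=4/3, Δ4=-1/3
row 1: diag=12, rhs=12; c'=1/4, d'=1
row 2: denom=10−3·1/4=37/4; d'=(-20−3·1)/(37/4)=-92/37
row 3: denom=10−2·8/37=354/37; d'=(20−2·-92/37)/(354/37)=154/59
row 4: denom=12−3·37/118=1305/118; d'=(-10−3·154/59)/(1305/118)=-2104/1305
back: M4=-2104/1305
back: M3=154/59−37/118·-2104/1305=4066/1305
back: M2=-92/37−8/37·4066/1305=-4124/1305
back: M1=1−1/4·-4124/1305=2336/1305
M: M0=0, M1=2336/1305, M2=-4124/1305, M3=4066/1305, M4=-2104/1305, M5=0
seg 0: a=-3, c=M0/2=0, d=(M1−M0)/(6·3)=1168/11745, b=Δ0−h0·(2M0+M1)/6=-2038/1305
seg 1: a=-5, c=M1/2=1168/1305, d=(M2−M1)/(6·3)=-646/2349, b=Δ1−h1·(2M1+M2)/6=1466/1305
seg 2: a=-1, c=M2/2=-2062/1305, d=(M3−M2)/(6·2)=91/174, b=Δ2−h2·(2M2+M3)/6=-1216/1305
seg 3: a=-5, c=M3/2=2033/1305, d=(M4−M3)/(6·3)=-617/2349, b=Δ3−h3·(2M3+M4)/6=-1274/1305
seg 4: a=-1, c=M4/2=-1052/1305, d=(M5−M4)/(6·3)=1052/11745, b=Δ4−h4·(2M4+M5)/6=1669/1305
t_q=3/2 → seg 0, τ=3/2; S=-3+-2038/1305·τ+0·τ²+1168/11745·τ³=-726/145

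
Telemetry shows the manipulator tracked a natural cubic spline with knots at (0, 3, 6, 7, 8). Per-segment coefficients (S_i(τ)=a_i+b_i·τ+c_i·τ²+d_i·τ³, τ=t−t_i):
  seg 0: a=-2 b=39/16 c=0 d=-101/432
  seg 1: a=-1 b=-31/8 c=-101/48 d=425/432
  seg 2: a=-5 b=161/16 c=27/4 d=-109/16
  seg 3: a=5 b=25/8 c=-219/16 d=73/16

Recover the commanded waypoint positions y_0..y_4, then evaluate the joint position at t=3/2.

y_0 = S_0(0) = a_0 = -2
y_1 = S_1(0) = a_1 = -1
y_2 = S_2(0) = a_2 = -5
y_3 = S_3(0) = a_3 = 5
y_4 = S_3(1) = -1
t_q=3/2 is in segment 0 (τ=3/2); S_0(τ)=111/128

y_0=-2 y_1=-1 y_2=-5 y_3=5 y_4=-1
S(3/2) = 111/128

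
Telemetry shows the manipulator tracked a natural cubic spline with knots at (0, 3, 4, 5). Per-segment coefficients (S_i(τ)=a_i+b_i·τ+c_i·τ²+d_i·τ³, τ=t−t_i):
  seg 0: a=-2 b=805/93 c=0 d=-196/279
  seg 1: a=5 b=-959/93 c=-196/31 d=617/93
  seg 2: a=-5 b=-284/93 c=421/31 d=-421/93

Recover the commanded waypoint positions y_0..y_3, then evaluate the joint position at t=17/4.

y_0=-2 y_1=5 y_2=-5 y_3=1
S(17/4) = -9891/1984

y_0 = S_0(0) = a_0 = -2
y_1 = S_1(0) = a_1 = 5
y_2 = S_2(0) = a_2 = -5
y_3 = S_2(1) = 1
t_q=17/4 is in segment 2 (τ=1/4); S_2(τ)=-9891/1984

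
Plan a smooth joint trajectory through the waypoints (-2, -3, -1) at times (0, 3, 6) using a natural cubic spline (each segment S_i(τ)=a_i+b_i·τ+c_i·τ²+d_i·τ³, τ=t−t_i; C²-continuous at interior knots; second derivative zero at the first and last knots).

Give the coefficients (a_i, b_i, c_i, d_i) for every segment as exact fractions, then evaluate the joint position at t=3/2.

  seg 0: a=-2 b=-7/12 c=0 d=1/36
  seg 1: a=-3 b=1/6 c=1/4 d=-1/36
S(3/2) = -89/32

Δ: Δ0=-1/3, Δ1=2/3
row 1: diag=12, rhs=6; c'=1/4, d'=1/2
back: M1=1/2
M: M0=0, M1=1/2, M2=0
seg 0: a=-2, c=M0/2=0, d=(M1−M0)/(6·3)=1/36, b=Δ0−h0·(2M0+M1)/6=-7/12
seg 1: a=-3, c=M1/2=1/4, d=(M2−M1)/(6·3)=-1/36, b=Δ1−h1·(2M1+M2)/6=1/6
t_q=3/2 → seg 0, τ=3/2; S=-2+-7/12·τ+0·τ²+1/36·τ³=-89/32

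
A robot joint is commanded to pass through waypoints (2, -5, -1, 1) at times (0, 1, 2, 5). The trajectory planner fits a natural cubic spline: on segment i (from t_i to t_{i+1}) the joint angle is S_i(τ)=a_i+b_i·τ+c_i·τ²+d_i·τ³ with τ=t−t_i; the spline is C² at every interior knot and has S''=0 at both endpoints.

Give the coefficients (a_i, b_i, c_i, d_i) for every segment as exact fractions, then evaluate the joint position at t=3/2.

  seg 0: a=2 b=-925/93 c=0 d=274/93
  seg 1: a=-5 b=-103/93 c=274/31 d=-347/93
  seg 2: a=-1 b=500/93 c=-73/31 d=73/279
S(3/2) = -945/248

Δ: Δ0=-7, Δ1=4, Δ2=2/3
row 1: diag=4, rhs=66; c'=1/4, d'=33/2
row 2: denom=8−1·1/4=31/4; d'=(-20−1·33/2)/(31/4)=-146/31
back: M2=-146/31
back: M1=33/2−1/4·-146/31=548/31
M: M0=0, M1=548/31, M2=-146/31, M3=0
seg 0: a=2, c=M0/2=0, d=(M1−M0)/(6·1)=274/93, b=Δ0−h0·(2M0+M1)/6=-925/93
seg 1: a=-5, c=M1/2=274/31, d=(M2−M1)/(6·1)=-347/93, b=Δ1−h1·(2M1+M2)/6=-103/93
seg 2: a=-1, c=M2/2=-73/31, d=(M3−M2)/(6·3)=73/279, b=Δ2−h2·(2M2+M3)/6=500/93
t_q=3/2 → seg 1, τ=1/2; S=-5+-103/93·τ+274/31·τ²+-347/93·τ³=-945/248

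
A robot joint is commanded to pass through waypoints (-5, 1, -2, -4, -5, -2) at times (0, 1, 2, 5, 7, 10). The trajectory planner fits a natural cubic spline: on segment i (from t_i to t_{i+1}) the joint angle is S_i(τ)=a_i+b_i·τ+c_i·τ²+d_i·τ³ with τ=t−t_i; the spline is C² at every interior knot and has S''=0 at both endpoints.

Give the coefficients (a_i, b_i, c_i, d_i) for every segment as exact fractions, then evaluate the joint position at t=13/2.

  seg 0: a=-5 b=3671/436 c=0 d=-1055/436
  seg 1: a=1 b=253/218 c=-3165/436 d=1351/436
  seg 2: a=-2 b=-1771/436 c=222/109 d=-3551/11772
  seg 3: a=-4 b=3/218 c=-887/1308 d=551/2616
  seg 4: a=-5 b=-56/327 c=383/654 d=-383/5886
S(13/2) = -33445/6976

Δ: Δ0=6, Δ1=-3, Δ2=-2/3, Δ3=-1/2, Δ4=1
row 1: diag=4, rhs=-54; c'=1/4, d'=-27/2
row 2: denom=8−1·1/4=31/4; d'=(14−1·-27/2)/(31/4)=110/31
row 3: denom=10−3·12/31=274/31; d'=(1−3·110/31)/(274/31)=-299/274
row 4: denom=10−2·31/137=1308/137; d'=(9−2·-299/274)/(1308/137)=383/327
back: M4=383/327
back: M3=-299/274−31/137·383/327=-887/654
back: M2=110/31−12/31·-887/654=444/109
back: M1=-27/2−1/4·444/109=-3165/218
M: M0=0, M1=-3165/218, M2=444/109, M3=-887/654, M4=383/327, M5=0
seg 0: a=-5, c=M0/2=0, d=(M1−M0)/(6·1)=-1055/436, b=Δ0−h0·(2M0+M1)/6=3671/436
seg 1: a=1, c=M1/2=-3165/436, d=(M2−M1)/(6·1)=1351/436, b=Δ1−h1·(2M1+M2)/6=253/218
seg 2: a=-2, c=M2/2=222/109, d=(M3−M2)/(6·3)=-3551/11772, b=Δ2−h2·(2M2+M3)/6=-1771/436
seg 3: a=-4, c=M3/2=-887/1308, d=(M4−M3)/(6·2)=551/2616, b=Δ3−h3·(2M3+M4)/6=3/218
seg 4: a=-5, c=M4/2=383/654, d=(M5−M4)/(6·3)=-383/5886, b=Δ4−h4·(2M4+M5)/6=-56/327
t_q=13/2 → seg 3, τ=3/2; S=-4+3/218·τ+-887/1308·τ²+551/2616·τ³=-33445/6976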